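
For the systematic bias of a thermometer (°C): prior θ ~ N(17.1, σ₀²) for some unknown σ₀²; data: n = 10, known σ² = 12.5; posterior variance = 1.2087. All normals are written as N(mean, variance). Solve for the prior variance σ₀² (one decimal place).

For the Normal–Normal model with known σ², precisions add: τ_n = τ₀ + n/σ².
So 1/σ₀² = 1/1.2087 − 10/12.5 = 0.827335 − 0.800000 = 0.027335.
Hence σ₀² = 1/0.027335 ≈ 36.6.

σ₀² = 36.6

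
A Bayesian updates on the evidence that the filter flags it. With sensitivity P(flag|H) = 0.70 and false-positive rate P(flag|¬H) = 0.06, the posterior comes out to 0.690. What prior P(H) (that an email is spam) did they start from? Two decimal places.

P(H) = 0.16

In odds form, posterior odds = prior odds × likelihood ratio, so prior odds = posterior odds ÷ LR.
Posterior odds = 0.690/(1−0.690) = 2.2258. LR = 0.70/0.06 = 11.6667.
Prior odds = 2.2258/11.6667 = 0.1908, so P(H) = 0.1908/(1+0.1908) ≈ 0.16.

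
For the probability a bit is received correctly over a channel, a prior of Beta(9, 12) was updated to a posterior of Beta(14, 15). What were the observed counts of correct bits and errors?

5 correct bits and 3 errors

Under Beta–binomial conjugacy the posterior parameters are (α+s, β+f).
So s = 14 − 9 = 5 and f = 15 − 12 = 3.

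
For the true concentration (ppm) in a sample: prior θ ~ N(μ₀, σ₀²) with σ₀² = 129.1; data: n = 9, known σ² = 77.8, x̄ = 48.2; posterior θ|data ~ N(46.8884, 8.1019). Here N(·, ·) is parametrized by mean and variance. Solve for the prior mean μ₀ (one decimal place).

μ₀ = 27.3

With known observation variance, the Normal–Normal posterior has precision τ_n = τ₀ + n/σ² and mean μ_n = (τ₀μ₀ + (n/σ²)x̄)/τ_n.
Here τ₀ = 1/129.1 = 0.007746 and τ_data = 9/77.8 = 0.115681, so τ_n = 0.123427.
Rearranging for μ₀: μ₀ = (μ_n·τ_n − τ_data·x̄)/τ₀ = (46.8884·0.123427 − 0.115681·48.2) / 0.007746 = 0.211470/0.007746 ≈ 27.3.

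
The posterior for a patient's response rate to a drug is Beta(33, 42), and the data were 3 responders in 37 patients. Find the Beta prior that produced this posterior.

Under Beta–binomial conjugacy the posterior parameters are (a+s, b+f).
Subtract the data counts: 33−3=30, 42−34=8.

Beta(30, 8)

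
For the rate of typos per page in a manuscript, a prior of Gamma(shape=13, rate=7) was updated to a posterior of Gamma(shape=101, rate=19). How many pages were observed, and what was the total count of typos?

A Gamma(α, β) prior (rate parametrization) on a Poisson rate with n observations summing to S gives posterior Gamma(α+S, β+n).
Matching: Σxᵢ = 101 − 13 = 88 and n = 19 − 7 = 12.

n = 12 pages with total 88 typos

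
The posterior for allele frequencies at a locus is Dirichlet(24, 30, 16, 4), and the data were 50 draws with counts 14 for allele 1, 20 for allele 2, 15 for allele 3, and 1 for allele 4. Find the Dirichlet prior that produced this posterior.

For a Dirichlet(α) prior with multinomial counts c, the posterior is Dirichlet(α + c) componentwise.
Subtract each count from the matching posterior parameter: 24−14=10, 30−20=10, 16−15=1, 4−1=3.

Dirichlet(10, 10, 1, 3)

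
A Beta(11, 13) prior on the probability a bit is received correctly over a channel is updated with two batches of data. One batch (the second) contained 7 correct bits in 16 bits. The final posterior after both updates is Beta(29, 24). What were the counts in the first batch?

Sequential conjugate updates are equivalent to a single update on the pooled data, so total successes = posterior α − prior α and total failures = posterior β − prior β.
Total across both batches: 29−11=18 correct bits, 24−13=11 errors.
Subtract the second batch: 18−7=11 correct bits and 11−9=2 errors.

11 correct bits and 2 errors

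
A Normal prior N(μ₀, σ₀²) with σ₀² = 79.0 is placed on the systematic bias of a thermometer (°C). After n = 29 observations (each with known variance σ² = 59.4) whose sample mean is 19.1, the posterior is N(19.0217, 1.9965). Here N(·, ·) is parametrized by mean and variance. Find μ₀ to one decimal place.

The posterior mean is a precision-weighted average: μ_n = (τ₀μ₀ + τ_data·x̄)/(τ₀+τ_data), with τ₀=1/σ₀² and τ_data=n/σ².
Here τ₀ = 1/79.0 = 0.012658 and τ_data = 29/59.4 = 0.488215, so τ_n = 0.500873.
Rearranging for μ₀: μ₀ = (μ_n·τ_n − τ_data·x̄)/τ₀ = (19.0217·0.500873 − 0.488215·19.1) / 0.012658 = 0.202549/0.012658 ≈ 16.0.

μ₀ = 16.0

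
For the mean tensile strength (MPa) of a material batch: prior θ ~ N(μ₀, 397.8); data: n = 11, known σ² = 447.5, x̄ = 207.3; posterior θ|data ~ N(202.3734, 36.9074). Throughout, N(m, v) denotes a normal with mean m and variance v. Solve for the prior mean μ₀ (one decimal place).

With known observation variance, the Normal–Normal posterior has precision τ_n = τ₀ + n/σ² and mean μ_n = (τ₀μ₀ + (n/σ²)x̄)/τ_n.
Here τ₀ = 1/397.8 = 0.002514 and τ_data = 11/447.5 = 0.024581, so τ_n = 0.027095.
Rearranging for μ₀: μ₀ = (μ_n·τ_n − τ_data·x̄)/τ₀ = (202.3734·0.027095 − 0.024581·207.3) / 0.002514 = 0.387666/0.002514 ≈ 154.2.

μ₀ = 154.2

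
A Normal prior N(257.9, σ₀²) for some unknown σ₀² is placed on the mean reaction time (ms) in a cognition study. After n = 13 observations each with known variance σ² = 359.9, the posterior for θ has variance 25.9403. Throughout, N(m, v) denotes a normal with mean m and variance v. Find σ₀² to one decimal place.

σ₀² = 411.7

For the Normal–Normal model with known σ², precisions add: τ_n = τ₀ + n/σ².
So 1/σ₀² = 1/25.9403 − 13/359.9 = 0.038550 − 0.036121 = 0.002429.
Hence σ₀² = 1/0.002429 ≈ 411.7.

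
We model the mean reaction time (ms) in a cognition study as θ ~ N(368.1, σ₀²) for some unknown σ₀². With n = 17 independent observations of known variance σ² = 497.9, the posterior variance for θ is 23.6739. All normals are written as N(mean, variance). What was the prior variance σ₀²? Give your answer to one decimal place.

σ₀² = 123.5

For the Normal–Normal model with known σ², precisions add: τ_n = τ₀ + n/σ².
So 1/σ₀² = 1/23.6739 − 17/497.9 = 0.042241 − 0.034143 = 0.008098.
Hence σ₀² = 1/0.008098 ≈ 123.5.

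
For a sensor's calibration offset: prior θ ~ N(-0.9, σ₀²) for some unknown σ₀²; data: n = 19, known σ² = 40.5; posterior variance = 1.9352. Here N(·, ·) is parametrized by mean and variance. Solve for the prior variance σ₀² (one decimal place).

σ₀² = 21.0

For the Normal–Normal model with known σ², precisions add: τ_n = τ₀ + n/σ².
So 1/σ₀² = 1/1.9352 − 19/40.5 = 0.516742 − 0.469136 = 0.047606.
Hence σ₀² = 1/0.047606 ≈ 21.0.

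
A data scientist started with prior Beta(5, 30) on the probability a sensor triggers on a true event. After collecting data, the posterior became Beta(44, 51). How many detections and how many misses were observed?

Beta is conjugate to the binomial likelihood: posterior = Beta(α+s, β+f).
So s = 44 − 5 = 39 and f = 51 − 30 = 21.

39 detections and 21 misses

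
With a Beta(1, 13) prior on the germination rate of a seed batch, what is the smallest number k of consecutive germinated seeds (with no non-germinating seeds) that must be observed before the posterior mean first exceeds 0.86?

After k germinated seeds and 0 non-germinating seeds the posterior is Beta(1+k, 13), with mean (1+k)/(1+13+k).
Set (1+k)/(14+k) > 0.86 and solve: k > (0.86·14 − 1)/(1 − 0.86) = 78.857.
The smallest integer exceeding 78.857 is 79.

k = 79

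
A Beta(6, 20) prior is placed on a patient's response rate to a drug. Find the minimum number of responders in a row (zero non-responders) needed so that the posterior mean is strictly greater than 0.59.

After k responders and 0 non-responders the posterior is Beta(6+k, 20), with mean (6+k)/(6+20+k).
Set (6+k)/(26+k) > 0.59 and solve: k > (0.59·26 − 6)/(1 − 0.59) = 22.780.
The smallest integer exceeding 22.780 is 23, and checking k=23: (29)/(49) = 0.5918 > 0.59.

k = 23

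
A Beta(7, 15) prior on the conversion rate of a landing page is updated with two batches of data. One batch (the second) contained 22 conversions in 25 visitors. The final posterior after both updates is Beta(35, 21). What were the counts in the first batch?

Sequential conjugate updates are equivalent to a single update on the pooled data, so total successes = posterior α − prior α and total failures = posterior β − prior β.
Total across both batches: 35−7=28 conversions, 21−15=6 bounces.
Subtract the second batch: 28−22=6 conversions and 6−3=3 bounces.

6 conversions and 3 bounces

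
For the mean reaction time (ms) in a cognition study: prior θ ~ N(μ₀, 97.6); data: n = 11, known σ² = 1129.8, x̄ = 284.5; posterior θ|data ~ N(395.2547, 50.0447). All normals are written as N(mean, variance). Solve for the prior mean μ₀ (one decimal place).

With known observation variance, the Normal–Normal posterior has precision τ_n = τ₀ + n/σ² and mean μ_n = (τ₀μ₀ + (n/σ²)x̄)/τ_n.
Here τ₀ = 1/97.6 = 0.010246 and τ_data = 11/1129.8 = 0.009736, so τ_n = 0.019982.
Rearranging for μ₀: μ₀ = (μ_n·τ_n − τ_data·x̄)/τ₀ = (395.2547·0.019982 − 0.009736·284.5) / 0.010246 = 5.128087/0.010246 ≈ 500.5.

μ₀ = 500.5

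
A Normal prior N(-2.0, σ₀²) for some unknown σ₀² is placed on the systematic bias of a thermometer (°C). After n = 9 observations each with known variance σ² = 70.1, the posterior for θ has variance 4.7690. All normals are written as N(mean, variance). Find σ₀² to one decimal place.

Posterior precision equals prior precision plus data precision: 1/σ_n² = 1/σ₀² + n/σ².
So 1/σ₀² = 1/4.7690 − 9/70.1 = 0.209688 − 0.128388 = 0.081300.
Hence σ₀² = 1/0.081300 ≈ 12.3.

σ₀² = 12.3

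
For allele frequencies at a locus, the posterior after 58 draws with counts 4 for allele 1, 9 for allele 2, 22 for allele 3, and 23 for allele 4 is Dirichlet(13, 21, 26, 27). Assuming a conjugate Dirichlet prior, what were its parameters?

For a Dirichlet(α) prior with multinomial counts c, the posterior is Dirichlet(α + c) componentwise.
Subtract each count from the matching posterior parameter: 13−4=9, 21−9=12, 26−22=4, 27−23=4.

Dirichlet(9, 12, 4, 4)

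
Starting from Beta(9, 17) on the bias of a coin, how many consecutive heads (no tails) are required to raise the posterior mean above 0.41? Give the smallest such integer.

k = 3

After k heads and 0 tails the posterior is Beta(9+k, 17), with mean (9+k)/(9+17+k).
Set (9+k)/(26+k) > 0.41 and solve: k > (0.41·26 − 9)/(1 − 0.41) = 2.814.
The smallest integer exceeding 2.814 is 3, and checking k=3: (12)/(29) = 0.4138 > 0.41.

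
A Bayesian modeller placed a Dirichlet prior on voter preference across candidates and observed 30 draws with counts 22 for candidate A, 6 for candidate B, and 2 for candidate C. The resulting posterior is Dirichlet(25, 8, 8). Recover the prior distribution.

Dirichlet(3, 2, 6)

For a Dirichlet(α) prior with multinomial counts c, the posterior is Dirichlet(α + c) componentwise.
Subtract each count from the matching posterior parameter: 25−22=3, 8−6=2, 8−2=6.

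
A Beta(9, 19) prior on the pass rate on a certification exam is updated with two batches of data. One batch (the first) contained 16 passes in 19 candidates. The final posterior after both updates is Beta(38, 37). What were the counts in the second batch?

13 passes and 15 failures

Sequential conjugate updates are equivalent to a single update on the pooled data, so total successes = posterior α − prior α and total failures = posterior β − prior β.
Total across both batches: 38−9=29 passes, 37−19=18 failures.
Subtract the first batch: 29−16=13 passes and 18−3=15 failures.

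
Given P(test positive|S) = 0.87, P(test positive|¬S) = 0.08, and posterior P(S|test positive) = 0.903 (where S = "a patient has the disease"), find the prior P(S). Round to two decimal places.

In odds form, posterior odds = prior odds × likelihood ratio, so prior odds = posterior odds ÷ LR.
Posterior odds = 0.903/(1−0.903) = 9.3093. LR = 0.87/0.08 = 10.8750.
Prior odds = 9.3093/10.8750 = 0.8560, so P(S) = 0.8560/(1+0.8560) ≈ 0.46.

P(S) = 0.46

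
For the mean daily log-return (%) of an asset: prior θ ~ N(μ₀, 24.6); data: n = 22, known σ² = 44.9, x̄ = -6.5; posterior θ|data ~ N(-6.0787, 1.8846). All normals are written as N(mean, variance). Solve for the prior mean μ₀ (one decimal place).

With known observation variance, the Normal–Normal posterior has precision τ_n = τ₀ + n/σ² and mean μ_n = (τ₀μ₀ + (n/σ²)x̄)/τ_n.
Here τ₀ = 1/24.6 = 0.040650 and τ_data = 22/44.9 = 0.489978, so τ_n = 0.530628.
Rearranging for μ₀: μ₀ = (μ_n·τ_n − τ_data·x̄)/τ₀ = (-6.0787·0.530628 − 0.489978·-6.5) / 0.040650 = -0.040671/0.040650 ≈ -1.0.

μ₀ = -1.0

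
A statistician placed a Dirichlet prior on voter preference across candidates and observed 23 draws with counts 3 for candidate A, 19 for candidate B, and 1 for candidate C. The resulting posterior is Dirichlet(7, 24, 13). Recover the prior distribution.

Dirichlet(4, 5, 12)

For a Dirichlet(α) prior with multinomial counts c, the posterior is Dirichlet(α + c) componentwise.
Subtract each count from the matching posterior parameter: 7−3=4, 24−19=5, 13−1=12.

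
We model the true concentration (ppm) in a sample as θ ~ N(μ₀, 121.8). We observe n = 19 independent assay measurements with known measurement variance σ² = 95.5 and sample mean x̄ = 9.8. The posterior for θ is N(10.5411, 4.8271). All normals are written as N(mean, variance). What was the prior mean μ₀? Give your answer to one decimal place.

μ₀ = 28.5

The posterior mean is a precision-weighted average: μ_n = (τ₀μ₀ + τ_data·x̄)/(τ₀+τ_data), with τ₀=1/σ₀² and τ_data=n/σ².
Here τ₀ = 1/121.8 = 0.008210 and τ_data = 19/95.5 = 0.198953, so τ_n = 0.207163.
Rearranging for μ₀: μ₀ = (μ_n·τ_n − τ_data·x̄)/τ₀ = (10.5411·0.207163 − 0.198953·9.8) / 0.008210 = 0.233986/0.008210 ≈ 28.5.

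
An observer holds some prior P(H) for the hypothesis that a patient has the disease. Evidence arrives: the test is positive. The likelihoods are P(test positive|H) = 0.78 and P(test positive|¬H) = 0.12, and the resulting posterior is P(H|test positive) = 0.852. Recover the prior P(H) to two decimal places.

Bayes' rule in odds form gives O(H|E) = O(H)·[P(E|H)/P(E|¬H)], hence O(H) = O(H|E)/LR.
Posterior odds = 0.852/(1−0.852) = 5.7568. LR = 0.78/0.12 = 6.5000.
Prior odds = 5.7568/6.5000 = 0.8857, so P(H) = 0.8857/(1+0.8857) ≈ 0.47.

P(H) = 0.47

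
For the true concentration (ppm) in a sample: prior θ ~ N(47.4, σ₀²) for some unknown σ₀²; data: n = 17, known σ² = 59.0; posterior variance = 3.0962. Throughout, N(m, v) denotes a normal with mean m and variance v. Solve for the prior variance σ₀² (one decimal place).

For the Normal–Normal model with known σ², precisions add: τ_n = τ₀ + n/σ².
So 1/σ₀² = 1/3.0962 − 17/59.0 = 0.322977 − 0.288136 = 0.034841.
Hence σ₀² = 1/0.034841 ≈ 28.7.

σ₀² = 28.7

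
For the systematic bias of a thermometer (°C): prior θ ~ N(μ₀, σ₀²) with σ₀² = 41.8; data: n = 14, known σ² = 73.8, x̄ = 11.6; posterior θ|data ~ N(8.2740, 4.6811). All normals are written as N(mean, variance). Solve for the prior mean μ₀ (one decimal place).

With known observation variance, the Normal–Normal posterior has precision τ_n = τ₀ + n/σ² and mean μ_n = (τ₀μ₀ + (n/σ²)x̄)/τ_n.
Here τ₀ = 1/41.8 = 0.023923 and τ_data = 14/73.8 = 0.189702, so τ_n = 0.213625.
Rearranging for μ₀: μ₀ = (μ_n·τ_n − τ_data·x̄)/τ₀ = (8.2740·0.213625 − 0.189702·11.6) / 0.023923 = -0.433010/0.023923 ≈ -18.1.

μ₀ = -18.1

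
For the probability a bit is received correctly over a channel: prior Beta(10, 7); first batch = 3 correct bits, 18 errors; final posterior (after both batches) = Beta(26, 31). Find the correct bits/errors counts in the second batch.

13 correct bits and 6 errors

Sequential conjugate updates are equivalent to a single update on the pooled data, so total successes = posterior α − prior α and total failures = posterior β − prior β.
Total across both batches: 26−10=16 correct bits, 31−7=24 errors.
Subtract the first batch: 16−3=13 correct bits and 24−18=6 errors.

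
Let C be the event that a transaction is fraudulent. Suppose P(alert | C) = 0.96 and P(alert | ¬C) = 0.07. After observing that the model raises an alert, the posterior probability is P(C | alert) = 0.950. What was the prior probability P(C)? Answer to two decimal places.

P(C) = 0.58

In odds form, posterior odds = prior odds × likelihood ratio, so prior odds = posterior odds ÷ LR.
Posterior odds = 0.950/(1−0.950) = 19.0000. LR = 0.96/0.07 = 13.7143.
Prior odds = 19.0000/13.7143 = 1.3854, so P(C) = 1.3854/(1+1.3854) ≈ 0.58.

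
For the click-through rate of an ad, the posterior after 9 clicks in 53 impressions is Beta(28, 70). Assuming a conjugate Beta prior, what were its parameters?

Beta(19, 26)

Beta is conjugate to the binomial likelihood: posterior = Beta(a+s, b+f).
Subtract the data counts: 28−9=19, 70−44=26.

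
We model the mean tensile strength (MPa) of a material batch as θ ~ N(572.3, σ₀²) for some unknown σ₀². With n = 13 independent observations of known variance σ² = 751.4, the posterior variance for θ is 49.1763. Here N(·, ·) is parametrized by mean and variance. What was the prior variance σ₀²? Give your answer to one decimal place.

For the Normal–Normal model with known σ², precisions add: τ_n = τ₀ + n/σ².
So 1/σ₀² = 1/49.1763 − 13/751.4 = 0.020335 − 0.017301 = 0.003034.
Hence σ₀² = 1/0.003034 ≈ 329.6.

σ₀² = 329.6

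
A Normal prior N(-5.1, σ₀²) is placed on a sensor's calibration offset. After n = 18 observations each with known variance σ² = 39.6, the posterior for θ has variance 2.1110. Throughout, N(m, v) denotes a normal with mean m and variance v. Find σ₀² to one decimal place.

σ₀² = 52.2

For the Normal–Normal model with known σ², precisions add: τ_n = τ₀ + n/σ².
So 1/σ₀² = 1/2.1110 − 18/39.6 = 0.473709 − 0.454545 = 0.019164.
Hence σ₀² = 1/0.019164 ≈ 52.2.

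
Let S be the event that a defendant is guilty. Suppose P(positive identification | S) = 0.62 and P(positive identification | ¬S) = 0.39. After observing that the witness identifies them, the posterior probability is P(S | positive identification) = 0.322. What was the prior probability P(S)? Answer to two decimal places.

P(S) = 0.23

In odds form, posterior odds = prior odds × likelihood ratio, so prior odds = posterior odds ÷ LR.
Posterior odds = 0.322/(1−0.322) = 0.4749. LR = 0.62/0.39 = 1.5897.
Prior odds = 0.4749/1.5897 = 0.2987, so P(S) = 0.2987/(1+0.2987) ≈ 0.23.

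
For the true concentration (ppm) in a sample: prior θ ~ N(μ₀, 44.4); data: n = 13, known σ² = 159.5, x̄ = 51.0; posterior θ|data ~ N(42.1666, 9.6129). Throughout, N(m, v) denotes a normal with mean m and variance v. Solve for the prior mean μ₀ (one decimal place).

μ₀ = 10.2

The posterior mean is a precision-weighted average: μ_n = (τ₀μ₀ + τ_data·x̄)/(τ₀+τ_data), with τ₀=1/σ₀² and τ_data=n/σ².
Here τ₀ = 1/44.4 = 0.022523 and τ_data = 13/159.5 = 0.081505, so τ_n = 0.104028.
Rearranging for μ₀: μ₀ = (μ_n·τ_n − τ_data·x̄)/τ₀ = (42.1666·0.104028 − 0.081505·51.0) / 0.022523 = 0.229752/0.022523 ≈ 10.2.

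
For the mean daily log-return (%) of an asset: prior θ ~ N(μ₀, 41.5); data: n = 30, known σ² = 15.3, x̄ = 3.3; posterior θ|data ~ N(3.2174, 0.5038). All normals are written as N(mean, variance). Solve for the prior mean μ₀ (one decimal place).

The posterior mean is a precision-weighted average: μ_n = (τ₀μ₀ + τ_data·x̄)/(τ₀+τ_data), with τ₀=1/σ₀² and τ_data=n/σ².
Here τ₀ = 1/41.5 = 0.024096 and τ_data = 30/15.3 = 1.960784, so τ_n = 1.984880.
Rearranging for μ₀: μ₀ = (μ_n·τ_n − τ_data·x̄)/τ₀ = (3.2174·1.984880 − 1.960784·3.3) / 0.024096 = -0.084434/0.024096 ≈ -3.5.

μ₀ = -3.5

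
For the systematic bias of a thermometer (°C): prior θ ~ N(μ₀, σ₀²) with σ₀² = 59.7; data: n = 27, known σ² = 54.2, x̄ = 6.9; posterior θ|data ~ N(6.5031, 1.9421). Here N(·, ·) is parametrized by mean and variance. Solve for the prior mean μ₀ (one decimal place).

With known observation variance, the Normal–Normal posterior has precision τ_n = τ₀ + n/σ² and mean μ_n = (τ₀μ₀ + (n/σ²)x̄)/τ_n.
Here τ₀ = 1/59.7 = 0.016750 and τ_data = 27/54.2 = 0.498155, so τ_n = 0.514905.
Rearranging for μ₀: μ₀ = (μ_n·τ_n − τ_data·x̄)/τ₀ = (6.5031·0.514905 − 0.498155·6.9) / 0.016750 = -0.088791/0.016750 ≈ -5.3.

μ₀ = -5.3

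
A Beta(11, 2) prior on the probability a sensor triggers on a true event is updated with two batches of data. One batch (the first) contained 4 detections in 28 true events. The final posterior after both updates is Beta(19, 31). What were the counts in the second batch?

Because Beta–binomial updating is additive in the counts, the combined data contributed (α_post−α_prior, β_post−β_prior) successes and failures.
Total across both batches: 19−11=8 detections, 31−2=29 misses.
Subtract the first batch: 8−4=4 detections and 29−24=5 misses.

4 detections and 5 misses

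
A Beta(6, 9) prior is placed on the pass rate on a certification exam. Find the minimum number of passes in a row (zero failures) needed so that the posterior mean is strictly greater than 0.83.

k = 38

After k passes and 0 failures the posterior is Beta(6+k, 9), with mean (6+k)/(6+9+k).
Set (6+k)/(15+k) > 0.83 and solve: k > (0.83·15 − 6)/(1 − 0.83) = 37.941.
The smallest integer exceeding 37.941 is 38.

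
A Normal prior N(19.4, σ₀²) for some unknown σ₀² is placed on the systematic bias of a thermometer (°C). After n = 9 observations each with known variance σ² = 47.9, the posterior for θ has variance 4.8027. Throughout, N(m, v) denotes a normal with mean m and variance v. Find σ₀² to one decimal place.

σ₀² = 49.2

For the Normal–Normal model with known σ², precisions add: τ_n = τ₀ + n/σ².
So 1/σ₀² = 1/4.8027 − 9/47.9 = 0.208216 − 0.187891 = 0.020325.
Hence σ₀² = 1/0.020325 ≈ 49.2.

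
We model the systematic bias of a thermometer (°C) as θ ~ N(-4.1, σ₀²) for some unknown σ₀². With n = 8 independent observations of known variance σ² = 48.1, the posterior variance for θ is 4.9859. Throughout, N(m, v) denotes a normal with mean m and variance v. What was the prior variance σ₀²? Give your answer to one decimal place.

σ₀² = 29.2

For the Normal–Normal model with known σ², precisions add: τ_n = τ₀ + n/σ².
So 1/σ₀² = 1/4.9859 − 8/48.1 = 0.200566 − 0.166320 = 0.034246.
Hence σ₀² = 1/0.034246 ≈ 29.2.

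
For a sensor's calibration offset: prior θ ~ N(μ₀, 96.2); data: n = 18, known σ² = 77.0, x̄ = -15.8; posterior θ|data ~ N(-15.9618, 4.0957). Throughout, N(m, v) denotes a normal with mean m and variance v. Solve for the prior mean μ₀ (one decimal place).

μ₀ = -19.6

The posterior mean is a precision-weighted average: μ_n = (τ₀μ₀ + τ_data·x̄)/(τ₀+τ_data), with τ₀=1/σ₀² and τ_data=n/σ².
Here τ₀ = 1/96.2 = 0.010395 and τ_data = 18/77.0 = 0.233766, so τ_n = 0.244161.
Rearranging for μ₀: μ₀ = (μ_n·τ_n − τ_data·x̄)/τ₀ = (-15.9618·0.244161 − 0.233766·-15.8) / 0.010395 = -0.203746/0.010395 ≈ -19.6.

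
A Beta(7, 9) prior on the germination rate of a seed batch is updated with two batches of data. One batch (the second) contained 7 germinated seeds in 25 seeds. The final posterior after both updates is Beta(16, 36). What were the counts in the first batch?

Because Beta–binomial updating is additive in the counts, the combined data contributed (α_post−α_prior, β_post−β_prior) successes and failures.
Total across both batches: 16−7=9 germinated seeds, 36−9=27 non-germinating seeds.
Subtract the second batch: 9−7=2 germinated seeds and 27−18=9 non-germinating seeds.

2 germinated seeds and 9 non-germinating seeds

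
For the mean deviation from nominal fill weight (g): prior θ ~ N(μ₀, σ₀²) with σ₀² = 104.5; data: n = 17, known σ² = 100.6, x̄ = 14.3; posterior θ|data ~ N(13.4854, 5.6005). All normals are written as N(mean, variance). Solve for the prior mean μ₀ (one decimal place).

μ₀ = -0.9

With known observation variance, the Normal–Normal posterior has precision τ_n = τ₀ + n/σ² and mean μ_n = (τ₀μ₀ + (n/σ²)x̄)/τ_n.
Here τ₀ = 1/104.5 = 0.009569 and τ_data = 17/100.6 = 0.168986, so τ_n = 0.178555.
Rearranging for μ₀: μ₀ = (μ_n·τ_n − τ_data·x̄)/τ₀ = (13.4854·0.178555 − 0.168986·14.3) / 0.009569 = -0.008614/0.009569 ≈ -0.9.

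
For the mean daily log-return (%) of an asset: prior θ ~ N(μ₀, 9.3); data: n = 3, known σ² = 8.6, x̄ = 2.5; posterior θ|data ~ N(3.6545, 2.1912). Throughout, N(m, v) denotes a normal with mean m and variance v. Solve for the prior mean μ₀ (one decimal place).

The posterior mean is a precision-weighted average: μ_n = (τ₀μ₀ + τ_data·x̄)/(τ₀+τ_data), with τ₀=1/σ₀² and τ_data=n/σ².
Here τ₀ = 1/9.3 = 0.107527 and τ_data = 3/8.6 = 0.348837, so τ_n = 0.456364.
Rearranging for μ₀: μ₀ = (μ_n·τ_n − τ_data·x̄)/τ₀ = (3.6545·0.456364 − 0.348837·2.5) / 0.107527 = 0.795690/0.107527 ≈ 7.4.

μ₀ = 7.4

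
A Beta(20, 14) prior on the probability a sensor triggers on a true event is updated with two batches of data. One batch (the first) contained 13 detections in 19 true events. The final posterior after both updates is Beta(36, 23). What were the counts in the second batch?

3 detections and 3 misses

Because Beta–binomial updating is additive in the counts, the combined data contributed (α_post−α_prior, β_post−β_prior) successes and failures.
Total across both batches: 36−20=16 detections, 23−14=9 misses.
Subtract the first batch: 16−13=3 detections and 9−6=3 misses.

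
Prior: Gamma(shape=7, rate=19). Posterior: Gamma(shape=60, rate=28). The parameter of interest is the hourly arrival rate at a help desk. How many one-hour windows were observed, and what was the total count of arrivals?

n = 9 one-hour windows with total 53 arrivals

A Gamma(α, β) prior (rate parametrization) on a Poisson rate with n observations summing to S gives posterior Gamma(α+S, β+n).
Matching: Σxᵢ = 60 − 7 = 53 and n = 28 − 19 = 9.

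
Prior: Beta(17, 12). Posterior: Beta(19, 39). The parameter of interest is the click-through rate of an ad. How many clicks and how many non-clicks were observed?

2 clicks and 27 non-clicks

Under Beta–binomial conjugacy the posterior parameters are (a+s, b+f).
Match parameters: s=19−17=2, f=39−12=27.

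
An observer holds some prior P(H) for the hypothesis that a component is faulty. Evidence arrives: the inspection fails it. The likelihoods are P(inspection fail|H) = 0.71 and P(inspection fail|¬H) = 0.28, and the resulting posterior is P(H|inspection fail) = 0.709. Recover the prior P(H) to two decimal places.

P(H) = 0.49

Bayes' rule in odds form gives O(H|E) = O(H)·[P(E|H)/P(E|¬H)], hence O(H) = O(H|E)/LR.
Posterior odds = 0.709/(1−0.709) = 2.4364. LR = 0.71/0.28 = 2.5357.
Prior odds = 2.4364/2.5357 = 0.9608, so P(H) = 0.9608/(1+0.9608) ≈ 0.49.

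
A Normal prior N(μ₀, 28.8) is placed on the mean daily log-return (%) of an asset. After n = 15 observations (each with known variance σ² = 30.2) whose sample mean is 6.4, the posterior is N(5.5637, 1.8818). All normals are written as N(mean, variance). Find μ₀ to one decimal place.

μ₀ = -6.4

The posterior mean is a precision-weighted average: μ_n = (τ₀μ₀ + τ_data·x̄)/(τ₀+τ_data), with τ₀=1/σ₀² and τ_data=n/σ².
Here τ₀ = 1/28.8 = 0.034722 and τ_data = 15/30.2 = 0.496689, so τ_n = 0.531411.
Rearranging for μ₀: μ₀ = (μ_n·τ_n − τ_data·x̄)/τ₀ = (5.5637·0.531411 − 0.496689·6.4) / 0.034722 = -0.222198/0.034722 ≈ -6.4.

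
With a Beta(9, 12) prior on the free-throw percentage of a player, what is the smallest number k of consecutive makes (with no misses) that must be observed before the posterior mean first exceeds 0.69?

k = 18

After k makes and 0 misses the posterior is Beta(9+k, 12), with mean (9+k)/(9+12+k).
Set (9+k)/(21+k) > 0.69 and solve: k > (0.69·21 − 9)/(1 − 0.69) = 17.710.
The smallest integer exceeding 17.710 is 18, and checking k=18: (27)/(39) = 0.6923 > 0.69.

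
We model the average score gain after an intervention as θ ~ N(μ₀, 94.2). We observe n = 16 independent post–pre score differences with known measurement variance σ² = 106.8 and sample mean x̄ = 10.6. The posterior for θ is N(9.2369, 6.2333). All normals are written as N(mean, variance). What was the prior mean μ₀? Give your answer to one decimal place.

μ₀ = -10.0

With known observation variance, the Normal–Normal posterior has precision τ_n = τ₀ + n/σ² and mean μ_n = (τ₀μ₀ + (n/σ²)x̄)/τ_n.
Here τ₀ = 1/94.2 = 0.010616 and τ_data = 16/106.8 = 0.149813, so τ_n = 0.160429.
Rearranging for μ₀: μ₀ = (μ_n·τ_n − τ_data·x̄)/τ₀ = (9.2369·0.160429 − 0.149813·10.6) / 0.010616 = -0.106151/0.010616 ≈ -10.0.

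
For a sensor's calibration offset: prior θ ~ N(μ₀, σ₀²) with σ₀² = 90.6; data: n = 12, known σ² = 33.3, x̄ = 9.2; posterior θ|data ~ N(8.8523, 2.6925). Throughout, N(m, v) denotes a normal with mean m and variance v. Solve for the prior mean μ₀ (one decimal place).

μ₀ = -2.5

With known observation variance, the Normal–Normal posterior has precision τ_n = τ₀ + n/σ² and mean μ_n = (τ₀μ₀ + (n/σ²)x̄)/τ_n.
Here τ₀ = 1/90.6 = 0.011038 and τ_data = 12/33.3 = 0.360360, so τ_n = 0.371398.
Rearranging for μ₀: μ₀ = (μ_n·τ_n − τ_data·x̄)/τ₀ = (8.8523·0.371398 − 0.360360·9.2) / 0.011038 = -0.027585/0.011038 ≈ -2.5.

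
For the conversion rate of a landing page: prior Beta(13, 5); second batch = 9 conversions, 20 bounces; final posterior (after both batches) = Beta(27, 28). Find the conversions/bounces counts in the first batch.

Because Beta–binomial updating is additive in the counts, the combined data contributed (α_post−α_prior, β_post−β_prior) successes and failures.
Total across both batches: 27−13=14 conversions, 28−5=23 bounces.
Subtract the second batch: 14−9=5 conversions and 23−20=3 bounces.

5 conversions and 3 bounces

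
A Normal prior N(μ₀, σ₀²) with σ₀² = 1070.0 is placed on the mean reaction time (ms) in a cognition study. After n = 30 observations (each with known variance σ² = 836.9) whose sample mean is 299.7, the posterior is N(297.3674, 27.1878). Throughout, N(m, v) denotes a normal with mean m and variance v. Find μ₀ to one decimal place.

μ₀ = 207.9

The posterior mean is a precision-weighted average: μ_n = (τ₀μ₀ + τ_data·x̄)/(τ₀+τ_data), with τ₀=1/σ₀² and τ_data=n/σ².
Here τ₀ = 1/1070.0 = 0.000935 and τ_data = 30/836.9 = 0.035847, so τ_n = 0.036782.
Rearranging for μ₀: μ₀ = (μ_n·τ_n − τ_data·x̄)/τ₀ = (297.3674·0.036782 − 0.035847·299.7) / 0.000935 = 0.194422/0.000935 ≈ 207.9.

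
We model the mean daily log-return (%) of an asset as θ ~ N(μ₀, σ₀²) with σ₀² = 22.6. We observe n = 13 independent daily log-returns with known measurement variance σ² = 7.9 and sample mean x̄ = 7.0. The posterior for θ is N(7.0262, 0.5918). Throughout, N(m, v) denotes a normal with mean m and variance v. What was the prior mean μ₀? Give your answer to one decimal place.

With known observation variance, the Normal–Normal posterior has precision τ_n = τ₀ + n/σ² and mean μ_n = (τ₀μ₀ + (n/σ²)x̄)/τ_n.
Here τ₀ = 1/22.6 = 0.044248 and τ_data = 13/7.9 = 1.645570, so τ_n = 1.689818.
Rearranging for μ₀: μ₀ = (μ_n·τ_n − τ_data·x̄)/τ₀ = (7.0262·1.689818 − 1.645570·7.0) / 0.044248 = 0.354009/0.044248 ≈ 8.0.

μ₀ = 8.0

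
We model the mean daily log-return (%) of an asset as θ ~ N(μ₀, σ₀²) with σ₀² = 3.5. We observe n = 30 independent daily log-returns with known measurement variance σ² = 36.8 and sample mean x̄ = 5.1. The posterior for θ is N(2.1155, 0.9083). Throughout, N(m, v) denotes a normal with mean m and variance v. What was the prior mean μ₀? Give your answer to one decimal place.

With known observation variance, the Normal–Normal posterior has precision τ_n = τ₀ + n/σ² and mean μ_n = (τ₀μ₀ + (n/σ²)x̄)/τ_n.
Here τ₀ = 1/3.5 = 0.285714 and τ_data = 30/36.8 = 0.815217, so τ_n = 1.100931.
Rearranging for μ₀: μ₀ = (μ_n·τ_n − τ_data·x̄)/τ₀ = (2.1155·1.100931 − 0.815217·5.1) / 0.285714 = -1.828587/0.285714 ≈ -6.4.

μ₀ = -6.4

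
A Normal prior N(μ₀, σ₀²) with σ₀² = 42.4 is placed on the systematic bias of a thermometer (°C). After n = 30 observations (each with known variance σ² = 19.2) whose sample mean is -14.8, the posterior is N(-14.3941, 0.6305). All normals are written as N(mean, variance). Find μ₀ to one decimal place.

μ₀ = 12.5

With known observation variance, the Normal–Normal posterior has precision τ_n = τ₀ + n/σ² and mean μ_n = (τ₀μ₀ + (n/σ²)x̄)/τ_n.
Here τ₀ = 1/42.4 = 0.023585 and τ_data = 30/19.2 = 1.562500, so τ_n = 1.586085.
Rearranging for μ₀: μ₀ = (μ_n·τ_n − τ_data·x̄)/τ₀ = (-14.3941·1.586085 − 1.562500·-14.8) / 0.023585 = 0.294734/0.023585 ≈ 12.5.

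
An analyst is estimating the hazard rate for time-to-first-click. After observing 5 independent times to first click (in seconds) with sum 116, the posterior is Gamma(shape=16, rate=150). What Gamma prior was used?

Gamma(shape=11, rate=34)

For an exponential likelihood with a Gamma(α, β) prior on the rate, n observations with total T give posterior Gamma(α+n, β+T).
So α = 16 − 5 = 11 and β = 150 − 116 = 34.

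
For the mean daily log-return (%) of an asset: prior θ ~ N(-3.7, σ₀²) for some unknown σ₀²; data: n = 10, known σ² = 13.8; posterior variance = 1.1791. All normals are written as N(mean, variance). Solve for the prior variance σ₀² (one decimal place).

For the Normal–Normal model with known σ², precisions add: τ_n = τ₀ + n/σ².
So 1/σ₀² = 1/1.1791 − 10/13.8 = 0.848104 − 0.724638 = 0.123466.
Hence σ₀² = 1/0.123466 ≈ 8.1.

σ₀² = 8.1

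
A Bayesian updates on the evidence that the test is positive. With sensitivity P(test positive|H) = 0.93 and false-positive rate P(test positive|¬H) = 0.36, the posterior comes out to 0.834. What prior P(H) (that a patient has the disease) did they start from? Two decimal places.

Bayes' rule in odds form gives O(H|E) = O(H)·[P(E|H)/P(E|¬H)], hence O(H) = O(H|E)/LR.
Posterior odds = 0.834/(1−0.834) = 5.0241. LR = 0.93/0.36 = 2.5833.
Prior odds = 5.0241/2.5833 = 1.9448, so P(H) = 1.9448/(1+1.9448) ≈ 0.66.

P(H) = 0.66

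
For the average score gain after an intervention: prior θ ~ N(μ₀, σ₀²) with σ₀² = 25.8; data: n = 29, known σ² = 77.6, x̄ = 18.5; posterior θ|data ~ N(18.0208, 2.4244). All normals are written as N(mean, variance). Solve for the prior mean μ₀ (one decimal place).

μ₀ = 13.4

The posterior mean is a precision-weighted average: μ_n = (τ₀μ₀ + τ_data·x̄)/(τ₀+τ_data), with τ₀=1/σ₀² and τ_data=n/σ².
Here τ₀ = 1/25.8 = 0.038760 and τ_data = 29/77.6 = 0.373711, so τ_n = 0.412471.
Rearranging for μ₀: μ₀ = (μ_n·τ_n − τ_data·x̄)/τ₀ = (18.0208·0.412471 − 0.373711·18.5) / 0.038760 = 0.519404/0.038760 ≈ 13.4.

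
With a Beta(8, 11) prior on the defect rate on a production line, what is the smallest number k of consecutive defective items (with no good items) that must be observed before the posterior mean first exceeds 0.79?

k = 34

After k defective items and 0 good items the posterior is Beta(8+k, 11), with mean (8+k)/(8+11+k).
Set (8+k)/(19+k) > 0.79 and solve: k > (0.79·19 − 8)/(1 − 0.79) = 33.381.
The smallest integer exceeding 33.381 is 34.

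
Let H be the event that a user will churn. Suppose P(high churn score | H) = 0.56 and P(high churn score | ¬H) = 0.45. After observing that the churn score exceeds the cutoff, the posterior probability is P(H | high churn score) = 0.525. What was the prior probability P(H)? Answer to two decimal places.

Bayes' rule in odds form gives O(H|E) = O(H)·[P(E|H)/P(E|¬H)], hence O(H) = O(H|E)/LR.
Posterior odds = 0.525/(1−0.525) = 1.1053. LR = 0.56/0.45 = 1.2444.
Prior odds = 1.1053/1.2444 = 0.8882, so P(H) = 0.8882/(1+0.8882) ≈ 0.47.

P(H) = 0.47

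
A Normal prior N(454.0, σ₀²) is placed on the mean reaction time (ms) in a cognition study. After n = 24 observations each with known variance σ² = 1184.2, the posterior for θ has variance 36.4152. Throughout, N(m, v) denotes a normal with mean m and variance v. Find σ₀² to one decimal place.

σ₀² = 139.0

Posterior precision equals prior precision plus data precision: 1/σ_n² = 1/σ₀² + n/σ².
So 1/σ₀² = 1/36.4152 − 24/1184.2 = 0.027461 − 0.020267 = 0.007194.
Hence σ₀² = 1/0.007194 ≈ 139.0.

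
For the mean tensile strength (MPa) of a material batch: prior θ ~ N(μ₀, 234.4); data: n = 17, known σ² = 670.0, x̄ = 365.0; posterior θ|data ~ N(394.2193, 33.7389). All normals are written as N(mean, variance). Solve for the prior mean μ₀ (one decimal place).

The posterior mean is a precision-weighted average: μ_n = (τ₀μ₀ + τ_data·x̄)/(τ₀+τ_data), with τ₀=1/σ₀² and τ_data=n/σ².
Here τ₀ = 1/234.4 = 0.004266 and τ_data = 17/670.0 = 0.025373, so τ_n = 0.029639.
Rearranging for μ₀: μ₀ = (μ_n·τ_n − τ_data·x̄)/τ₀ = (394.2193·0.029639 − 0.025373·365.0) / 0.004266 = 2.423121/0.004266 ≈ 568.0.

μ₀ = 568.0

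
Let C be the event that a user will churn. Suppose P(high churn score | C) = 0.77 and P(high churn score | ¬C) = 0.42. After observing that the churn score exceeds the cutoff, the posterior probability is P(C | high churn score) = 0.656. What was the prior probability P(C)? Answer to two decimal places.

Bayes' rule in odds form gives O(C|E) = O(C)·[P(E|C)/P(E|¬C)], hence O(C) = O(C|E)/LR.
Posterior odds = 0.656/(1−0.656) = 1.9070. LR = 0.77/0.42 = 1.8333.
Prior odds = 1.9070/1.8333 = 1.0402, so P(C) = 1.0402/(1+1.0402) ≈ 0.51.

P(C) = 0.51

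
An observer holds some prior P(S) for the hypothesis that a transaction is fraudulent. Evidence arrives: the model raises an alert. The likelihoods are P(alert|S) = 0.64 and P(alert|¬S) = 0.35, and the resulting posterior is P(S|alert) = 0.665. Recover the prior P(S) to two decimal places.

In odds form, posterior odds = prior odds × likelihood ratio, so prior odds = posterior odds ÷ LR.
Posterior odds = 0.665/(1−0.665) = 1.9851. LR = 0.64/0.35 = 1.8286.
Prior odds = 1.9851/1.8286 = 1.0856, so P(S) = 1.0856/(1+1.0856) ≈ 0.52.

P(S) = 0.52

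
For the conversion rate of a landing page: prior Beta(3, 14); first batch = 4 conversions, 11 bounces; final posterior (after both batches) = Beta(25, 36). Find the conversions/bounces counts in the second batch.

18 conversions and 11 bounces

Sequential conjugate updates are equivalent to a single update on the pooled data, so total successes = posterior α − prior α and total failures = posterior β − prior β.
Total across both batches: 25−3=22 conversions, 36−14=22 bounces.
Subtract the first batch: 22−4=18 conversions and 22−11=11 bounces.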